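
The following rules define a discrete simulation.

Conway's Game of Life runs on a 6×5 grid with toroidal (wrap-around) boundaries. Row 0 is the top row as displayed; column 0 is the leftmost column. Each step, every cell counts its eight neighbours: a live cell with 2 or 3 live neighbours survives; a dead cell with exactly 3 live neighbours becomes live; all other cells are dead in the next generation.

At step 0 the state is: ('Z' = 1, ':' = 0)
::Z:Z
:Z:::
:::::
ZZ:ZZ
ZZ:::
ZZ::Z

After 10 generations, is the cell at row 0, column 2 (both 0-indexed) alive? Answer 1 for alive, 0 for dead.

[0] ::Z:Z
:Z:::
:::::
ZZ:ZZ
ZZ:::
ZZ::Z
[1] ::ZZZ
:::::
:ZZ:Z
:ZZ:Z
:::Z:
::ZZZ
[2] ::Z:Z
ZZ::Z
:ZZ::
:Z::Z
ZZ:::
:::::
[3] :Z:ZZ
::::Z
::ZZZ
:::::
ZZ:::
ZZ:::
[4] :ZZZZ
:::::
:::ZZ
ZZZZZ
ZZ:::
:::::
[5] ::ZZ:
Z::::
:Z:::
:::::
:::Z:
:::ZZ
[6] ::ZZ:
:ZZ::
:::::
:::::
:::ZZ
::::Z
[7] :ZZZ:
:ZZZ:
:::::
:::::
:::ZZ
::Z:Z
[8] Z:::Z
:Z:Z:
::Z::
:::::
:::ZZ
ZZ::Z
[9] ::ZZ:
ZZZZZ
::Z::
:::Z:
:::ZZ
:Z:::
[10] :::::
Z:::Z
Z::::
::ZZZ
::ZZZ
::::Z

0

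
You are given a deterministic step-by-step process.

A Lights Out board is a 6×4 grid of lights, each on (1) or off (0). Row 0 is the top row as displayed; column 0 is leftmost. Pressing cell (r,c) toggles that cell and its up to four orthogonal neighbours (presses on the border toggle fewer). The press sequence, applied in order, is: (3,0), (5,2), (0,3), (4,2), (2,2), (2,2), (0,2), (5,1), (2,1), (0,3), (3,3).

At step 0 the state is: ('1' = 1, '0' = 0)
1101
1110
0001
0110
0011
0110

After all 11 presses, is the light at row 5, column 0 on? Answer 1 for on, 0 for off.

1

gen 0: 1101
1110
0001
0110
0011
0110
gen 1: 1101
1110
1001
1010
1011
0110
gen 2: 1101
1110
1001
1010
1001
0001
gen 3: 1110
1111
1001
1010
1001
0001
gen 4: 1110
1111
1001
1000
1110
0011
gen 5: 1110
1101
1110
1010
1110
0011
gen 6: 1110
1111
1001
1000
1110
0011
gen 7: 1001
1101
1001
1000
1110
0011
gen 8: 1001
1101
1001
1000
1010
1101
gen 9: 1001
1001
0111
1100
1010
1101
gen 10: 1010
1000
0111
1100
1010
1101
gen 11: 1010
1000
0110
1111
1011
1101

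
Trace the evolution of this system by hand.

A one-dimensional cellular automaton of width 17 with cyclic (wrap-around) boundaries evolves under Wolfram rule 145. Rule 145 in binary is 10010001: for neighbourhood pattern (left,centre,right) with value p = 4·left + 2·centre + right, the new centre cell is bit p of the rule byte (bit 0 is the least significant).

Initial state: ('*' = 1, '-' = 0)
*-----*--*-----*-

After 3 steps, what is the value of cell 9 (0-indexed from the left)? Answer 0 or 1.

1

step 0: *-----*--*-----*-
step 1: -****--*--****---
step 2: --**-*--*--**-***
step 3: *-----*--*-----*-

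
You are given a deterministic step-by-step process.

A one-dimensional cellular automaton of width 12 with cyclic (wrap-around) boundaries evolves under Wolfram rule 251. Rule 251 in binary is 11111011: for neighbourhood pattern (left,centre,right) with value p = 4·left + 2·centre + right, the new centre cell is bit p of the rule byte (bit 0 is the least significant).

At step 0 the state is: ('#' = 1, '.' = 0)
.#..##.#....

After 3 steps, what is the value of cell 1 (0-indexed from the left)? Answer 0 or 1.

1

0) .#..##.#....
1) #.#####.####
2) ############
3) ############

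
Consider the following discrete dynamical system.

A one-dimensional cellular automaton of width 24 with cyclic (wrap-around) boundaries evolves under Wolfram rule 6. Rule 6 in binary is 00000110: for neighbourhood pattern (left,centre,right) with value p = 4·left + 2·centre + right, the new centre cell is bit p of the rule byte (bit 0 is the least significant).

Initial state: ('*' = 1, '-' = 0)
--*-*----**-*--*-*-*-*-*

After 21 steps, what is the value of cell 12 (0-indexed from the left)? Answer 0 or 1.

t=0: --*-*----**-*--*-*-*-*-*
t=1: -**-*---*---*-**-*-*-*-*
t=2: ----*--**--**----*-*-*-*
t=3: ---**-*---*-----**-*-*-*
t=4: --*---*--**----*---*-*-*
t=5: -**--**-*-----**--**-*-*
t=6: ----*---*----*---*---*-*
t=7: ---**--**---**--**--**-*
t=8: --*---*----*---*---*---*
t=9: -**--**---**--**--**--**
t=10: ----*----*---*---*---*--
t=11: ---**---**--**--**--**--
t=12: --*----*---*---*---*----
t=13: -**---**--**--**--**----
t=14: *----*---*---*---*------
t=15: *---**--**--**--**-----*
t=16: ---*---*---*---*------*-
t=17: --**--**--**--**-----**-
t=18: -*---*---*---*------*---
t=19: **--**--**--**-----**---
t=20: ---*---*---*------*----*
t=21: --**--**--**-----**---**

0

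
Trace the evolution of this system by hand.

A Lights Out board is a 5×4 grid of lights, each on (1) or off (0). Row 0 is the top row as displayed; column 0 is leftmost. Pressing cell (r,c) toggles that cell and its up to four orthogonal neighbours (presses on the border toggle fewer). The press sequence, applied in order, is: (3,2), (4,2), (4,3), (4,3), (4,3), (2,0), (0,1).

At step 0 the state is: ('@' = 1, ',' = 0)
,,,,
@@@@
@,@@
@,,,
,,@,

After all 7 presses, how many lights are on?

0) ,,,,
@@@@
@,@@
@,,,
,,@,
1) ,,,,
@@@@
@,,@
@@@@
,,,,
2) ,,,,
@@@@
@,,@
@@,@
,@@@
3) ,,,,
@@@@
@,,@
@@,,
,@,,
4) ,,,,
@@@@
@,,@
@@,@
,@@@
5) ,,,,
@@@@
@,,@
@@,,
,@,,
6) ,,,,
,@@@
,@,@
,@,,
,@,,
7) @@@,
,,@@
,@,@
,@,,
,@,,

9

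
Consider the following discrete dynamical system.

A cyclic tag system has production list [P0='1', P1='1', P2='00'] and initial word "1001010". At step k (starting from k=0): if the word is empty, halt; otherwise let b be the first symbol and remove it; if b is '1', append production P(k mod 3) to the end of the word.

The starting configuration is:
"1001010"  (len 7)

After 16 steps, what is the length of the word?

0

0) "1001010"  (len 7)
1) "0010101"  (len 7)
2) "010101"  (len 6)
3) "10101"  (len 5)
4) "01011"  (len 5)
5) "1011"  (len 4)
6) "01100"  (len 5)
7) "1100"  (len 4)
8) "1001"  (len 4)
9) "00100"  (len 5)
10) "0100"  (len 4)
11) "100"  (len 3)
12) "0000"  (len 4)
13) "000"  (len 3)
14) "00"  (len 2)
15) "0"  (len 1)
16) (halted — word empty)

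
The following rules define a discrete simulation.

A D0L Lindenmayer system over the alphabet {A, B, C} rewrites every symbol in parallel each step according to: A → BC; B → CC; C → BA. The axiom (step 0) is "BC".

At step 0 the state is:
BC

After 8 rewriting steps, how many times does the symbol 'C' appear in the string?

step 0: BC
step 1: CCBA
step 2: BABACCBC
step 3: CCBCCCBCBABACCBA
step 4: BABACCBABABACCBACCBCCCBCBABACCBC
step 5: CCBCCCBCBABACCBCCCBCCCBCBABACCBCBABACCBABABACCBACCBCCCBCBABACCBA
step 6: BABACCBABABACCBACCBCCCBCBABACCBABABACCBABABACCBACCBCCCBCBA…BCBABACCBCCCBCCCBCBABACCBCBABACCBABABACCBACCBCCCBCBABACCBC  (len 128)
step 7: CCBCCCBCBABACCBCCCBCCCBCBABACCBCBABACCBABABACCBACCBCCCBCBA…BCBABACCBCCCBCCCBCBABACCBCBABACCBABABACCBACCBCCCBCBABACCBA  (len 256)
step 8: BABACCBABABACCBACCBCCCBCBABACCBABABACCBABABACCBACCBCCCBCBA…BCBABACCBCCCBCCCBCBABACCBCBABACCBABABACCBACCBCCCBCBABACCBC  (len 512)

225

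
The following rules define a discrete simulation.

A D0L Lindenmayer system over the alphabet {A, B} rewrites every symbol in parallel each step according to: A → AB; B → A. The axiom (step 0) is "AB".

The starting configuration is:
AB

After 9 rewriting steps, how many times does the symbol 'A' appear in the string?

k=0  AB
k=1  ABA
k=2  ABAAB
k=3  ABAABABA
k=4  ABAABABAABAAB
k=5  ABAABABAABAABABAABABA
k=6  ABAABABAABAABABAABABAABAABABAABAAB
k=7  ABAABABAABAABABAABABAABAABABAABAABABAABABAABAABABAABABA
k=8  ABAABABAABAABABAABABAABAABABAABAABABAABABAABAABABAABABAABAABABAABAABABAABABAABAABABAABAAB
k=9  ABAABABAABAABABAABABAABAABABAABAABABAABABAABAABABAABABAABA…AABABAABABAABAABABAABABAABAABABAABAABABAABABAABAABABAABABA  (len 144)

89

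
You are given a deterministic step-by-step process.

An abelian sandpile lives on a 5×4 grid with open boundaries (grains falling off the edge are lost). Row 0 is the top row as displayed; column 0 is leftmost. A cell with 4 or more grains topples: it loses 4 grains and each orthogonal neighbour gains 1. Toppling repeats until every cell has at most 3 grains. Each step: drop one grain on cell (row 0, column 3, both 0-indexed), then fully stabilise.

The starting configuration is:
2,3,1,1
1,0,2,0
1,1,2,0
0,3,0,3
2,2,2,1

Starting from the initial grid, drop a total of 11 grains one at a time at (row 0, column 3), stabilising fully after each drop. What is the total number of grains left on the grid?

30

gen 0: 2,3,1,1
1,0,2,0
1,1,2,0
0,3,0,3
2,2,2,1
gen 1: 2,3,1,2
1,0,2,0
1,1,2,0
0,3,0,3
2,2,2,1
gen 2: 2,3,1,3
1,0,2,0
1,1,2,0
0,3,0,3
2,2,2,1
gen 3: 2,3,2,0
1,0,2,1
1,1,2,0
0,3,0,3
2,2,2,1
gen 4: 2,3,2,1
1,0,2,1
1,1,2,0
0,3,0,3
2,2,2,1
gen 5: 2,3,2,2
1,0,2,1
1,1,2,0
0,3,0,3
2,2,2,1
gen 6: 2,3,2,3
1,0,2,1
1,1,2,0
0,3,0,3
2,2,2,1
gen 7: 2,3,3,0
1,0,2,2
1,1,2,0
0,3,0,3
2,2,2,1
gen 8: 2,3,3,1
1,0,2,2
1,1,2,0
0,3,0,3
2,2,2,1
gen 9: 2,3,3,2
1,0,2,2
1,1,2,0
0,3,0,3
2,2,2,1
gen 10: 2,3,3,3
1,0,2,2
1,1,2,0
0,3,0,3
2,2,2,1
gen 11: 3,0,1,1
1,1,3,3
1,1,2,0
0,3,0,3
2,2,2,1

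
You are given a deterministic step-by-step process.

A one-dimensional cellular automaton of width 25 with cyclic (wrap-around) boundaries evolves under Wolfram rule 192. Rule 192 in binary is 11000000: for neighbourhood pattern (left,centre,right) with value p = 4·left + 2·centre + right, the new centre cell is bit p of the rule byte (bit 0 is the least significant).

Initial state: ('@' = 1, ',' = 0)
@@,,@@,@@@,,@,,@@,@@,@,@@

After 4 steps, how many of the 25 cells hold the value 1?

0

k=0  @@,,@@,@@@,,@,,@@,@@,@,@@
k=1  @@,,,@,,@@,,,,,,@,,@,,,,@
k=2  @@,,,,,,,@,,,,,,,,,,,,,,,
k=3  ,@,,,,,,,,,,,,,,,,,,,,,,,
k=4  ,,,,,,,,,,,,,,,,,,,,,,,,,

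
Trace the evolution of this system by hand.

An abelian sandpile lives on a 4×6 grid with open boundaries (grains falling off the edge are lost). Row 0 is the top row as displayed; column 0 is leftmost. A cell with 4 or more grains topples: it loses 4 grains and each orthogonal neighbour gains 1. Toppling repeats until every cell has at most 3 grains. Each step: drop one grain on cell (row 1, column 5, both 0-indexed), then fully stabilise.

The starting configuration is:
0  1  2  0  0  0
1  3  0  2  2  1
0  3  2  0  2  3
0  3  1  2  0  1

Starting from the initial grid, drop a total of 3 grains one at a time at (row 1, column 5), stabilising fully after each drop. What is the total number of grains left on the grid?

k=0  0  1  2  0  0  0
1  3  0  2  2  1
0  3  2  0  2  3
0  3  1  2  0  1
k=1  0  1  2  0  0  0
1  3  0  2  2  2
0  3  2  0  2  3
0  3  1  2  0  1
k=2  0  1  2  0  0  0
1  3  0  2  2  3
0  3  2  0  2  3
0  3  1  2  0  1
k=3  0  1  2  0  0  1
1  3  0  2  3  1
0  3  2  0  3  0
0  3  1  2  0  2

30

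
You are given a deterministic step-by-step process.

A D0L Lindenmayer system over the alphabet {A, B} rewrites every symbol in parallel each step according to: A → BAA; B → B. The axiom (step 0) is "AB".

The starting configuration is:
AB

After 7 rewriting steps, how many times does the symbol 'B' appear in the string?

128

gen 0: AB
gen 1: BAAB
gen 2: BBAABAAB
gen 3: BBBAABAABBAABAAB
gen 4: BBBBAABAABBAABAABBBAABAABBAABAAB
gen 5: BBBBBAABAABBAABAABBBAABAABBAABAABBBBAABAABBAABAABBBAABAABBAABAAB
gen 6: BBBBBBAABAABBAABAABBBAABAABBAABAABBBBAABAABBAABAABBBAABAAB…ABAABBAABAABBBAABAABBAABAABBBBAABAABBAABAABBBAABAABBAABAAB  (len 128)
gen 7: BBBBBBBAABAABBAABAABBBAABAABBAABAABBBBAABAABBAABAABBBAABAA…ABAABBAABAABBBAABAABBAABAABBBBAABAABBAABAABBBAABAABBAABAAB  (len 256)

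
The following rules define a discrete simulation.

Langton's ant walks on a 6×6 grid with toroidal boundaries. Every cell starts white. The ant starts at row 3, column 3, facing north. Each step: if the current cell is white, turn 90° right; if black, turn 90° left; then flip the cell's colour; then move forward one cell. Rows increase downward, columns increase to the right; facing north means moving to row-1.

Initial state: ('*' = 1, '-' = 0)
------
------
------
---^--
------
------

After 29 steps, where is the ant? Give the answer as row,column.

5,2

t=0: ------
------
------
---^--
------
------
t=1: ------
------
------
---*>-
------
------
t=2: ------
------
------
---**-
----v-
------
t=3: ------
------
------
---**-
---<*-
------
t=4: ------
------
------
---^*-
---**-
------
t=5: ------
------
------
--<-*-
---**-
------
t=6: ------
------
--^---
--*-*-
---**-
------
t=7: ------
------
--*>--
--*-*-
---**-
------
t=8: ------
------
--**--
--*v*-
---**-
------
t=9: ------
------
--**--
--<**-
---**-
------
t=10: ------
------
--**--
---**-
--v**-
------
t=11: ------
------
--**--
---**-
-<***-
------
t=12: ------
------
--**--
-^-**-
-****-
------
t=13: ------
------
--**--
-*>**-
-****-
------
t=14: ------
------
--**--
-****-
-*v**-
------
t=15: ------
------
--**--
-****-
-*->*-
------
t=16: ------
------
--**--
-**^*-
-*--*-
------
t=17: ------
------
--**--
-*<-*-
-*--*-
------
t=18: ------
------
--**--
-*--*-
-*v-*-
------
t=19: ------
------
--**--
-*--*-
-<*-*-
------
t=20: ------
------
--**--
-*--*-
--*-*-
-v----
t=21: ------
------
--**--
-*--*-
--*-*-
<*----
t=22: ------
------
--**--
-*--*-
^-*-*-
**----
t=23: ------
------
--**--
-*--*-
*>*-*-
**----
t=24: ------
------
--**--
-*--*-
***-*-
*v----
t=25: ------
------
--**--
-*--*-
***-*-
*->---
t=26: --v---
------
--**--
-*--*-
***-*-
*-*---
t=27: -<*---
------
--**--
-*--*-
***-*-
*-*---
t=28: -**---
------
--**--
-*--*-
***-*-
*^*---
t=29: -**---
------
--**--
-*--*-
***-*-
**>---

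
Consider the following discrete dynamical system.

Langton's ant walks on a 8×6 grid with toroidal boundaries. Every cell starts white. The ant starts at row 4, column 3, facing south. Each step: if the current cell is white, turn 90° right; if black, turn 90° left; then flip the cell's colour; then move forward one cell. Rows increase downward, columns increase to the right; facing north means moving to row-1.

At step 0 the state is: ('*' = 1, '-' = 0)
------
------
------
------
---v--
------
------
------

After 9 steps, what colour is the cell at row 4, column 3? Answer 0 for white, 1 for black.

1

step 0: ------
------
------
------
---v--
------
------
------
step 1: ------
------
------
------
--<*--
------
------
------
step 2: ------
------
------
--^---
--**--
------
------
------
step 3: ------
------
------
--*>--
--**--
------
------
------
step 4: ------
------
------
--**--
--*v--
------
------
------
step 5: ------
------
------
--**--
--*->-
------
------
------
step 6: ------
------
------
--**--
--*-*-
----v-
------
------
step 7: ------
------
------
--**--
--*-*-
---<*-
------
------
step 8: ------
------
------
--**--
--*^*-
---**-
------
------
step 9: ------
------
------
--**--
--**>-
---**-
------
------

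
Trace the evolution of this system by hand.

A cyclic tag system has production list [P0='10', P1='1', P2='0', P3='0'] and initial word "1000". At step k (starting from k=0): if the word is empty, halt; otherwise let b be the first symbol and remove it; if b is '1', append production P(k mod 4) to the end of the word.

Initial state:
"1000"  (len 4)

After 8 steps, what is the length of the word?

0) "1000"  (len 4)
1) "00010"  (len 5)
2) "0010"  (len 4)
3) "010"  (len 3)
4) "10"  (len 2)
5) "010"  (len 3)
6) "10"  (len 2)
7) "00"  (len 2)
8) "0"  (len 1)

1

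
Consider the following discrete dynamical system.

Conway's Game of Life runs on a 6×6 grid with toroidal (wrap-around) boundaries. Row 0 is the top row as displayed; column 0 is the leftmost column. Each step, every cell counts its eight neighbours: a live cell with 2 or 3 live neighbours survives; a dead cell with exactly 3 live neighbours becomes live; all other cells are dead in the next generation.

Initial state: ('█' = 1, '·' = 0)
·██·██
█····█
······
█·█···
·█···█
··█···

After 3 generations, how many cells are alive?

gen 0: ·██·██
█····█
······
█·█···
·█···█
··█···
gen 1: ·█████
██··██
██···█
██····
███···
··████
gen 2: ······
······
··█·█·
······
····█·
······
gen 3: ······
······
······
···█··
······
······

1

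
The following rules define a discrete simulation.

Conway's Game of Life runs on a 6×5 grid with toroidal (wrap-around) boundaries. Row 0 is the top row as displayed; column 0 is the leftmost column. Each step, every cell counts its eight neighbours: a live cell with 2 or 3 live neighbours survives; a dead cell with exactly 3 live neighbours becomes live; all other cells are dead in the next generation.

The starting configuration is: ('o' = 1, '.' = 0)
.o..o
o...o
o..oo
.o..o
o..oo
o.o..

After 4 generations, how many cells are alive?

step 0: .o..o
o...o
o..oo
.o..o
o..oo
o.o..
step 1: .o.oo
.o...
.o.o.
.oo..
..oo.
..o..
step 2: oo.o.
.o.oo
oo...
.o...
...o.
.o..o
step 3: .o.o.
...o.
.o..o
ooo..
o.o..
.o.oo
step 4: o..o.
o..oo
.o.oo
..ooo
.....
.o.oo

14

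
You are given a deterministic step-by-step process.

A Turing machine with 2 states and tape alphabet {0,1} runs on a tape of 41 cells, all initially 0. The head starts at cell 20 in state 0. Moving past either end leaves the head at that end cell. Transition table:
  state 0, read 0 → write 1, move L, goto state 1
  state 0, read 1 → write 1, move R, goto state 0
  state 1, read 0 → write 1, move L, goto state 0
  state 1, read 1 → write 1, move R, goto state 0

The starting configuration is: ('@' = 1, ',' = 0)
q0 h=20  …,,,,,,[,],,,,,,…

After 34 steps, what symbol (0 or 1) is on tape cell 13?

1

t=0: q0 h=20  …,,,,,,[,],,,,,,…
t=1: q1 h=19  …,,,,,,[,]@,,,,,…
t=2: q0 h=18  …,,,,,,[,]@@,,,,…
t=3: q1 h=17  …,,,,,,[,]@@@,,,…
t=4: q0 h=16  …,,,,,,[,]@@@@,,…
t=5: q1 h=15  …,,,,,,[,]@@@@@,…
t=6: q0 h=14  …,,,,,,[,]@@@@@@…
t=7: q1 h=13  …,,,,,,[,]@@@@@@…
t=8: q0 h=12  …,,,,,,[,]@@@@@@…
t=9: q1 h=11  …,,,,,,[,]@@@@@@…
t=10: q0 h=10  …,,,,,,[,]@@@@@@…
t=11: q1 h= 9  …,,,,,,[,]@@@@@@…
t=12: q0 h= 8  …,,,,,,[,]@@@@@@…
t=13: q1 h= 7  …,,,,,,[,]@@@@@@…
t=14: q0 h= 6  |,,,,,,[,]@@@@@@…
t=15: q1 h= 5  |,,,,,[,]@@@@@@…
t=16: q0 h= 4  |,,,,[,]@@@@@@…
t=17: q1 h= 3  |,,,[,]@@@@@@…
t=18: q0 h= 2  |,,[,]@@@@@@…
t=19: q1 h= 1  |,[,]@@@@@@…
t=20: q0 h= 0  |[,]@@@@@@…
t=21: q1 h= 0  |[@]@@@@@@…
t=22: q0 h= 1  |@[@]@@@@@@…
t=23: q0 h= 2  |@@[@]@@@@@@…
t=24: q0 h= 3  |@@@[@]@@@@@@…
t=25: q0 h= 4  |@@@@[@]@@@@@@…
t=26: q0 h= 5  |@@@@@[@]@@@@@@…
t=27: q0 h= 6  |@@@@@@[@]@@@@@@…
t=28: q0 h= 7  …@@@@@@[@]@@@@@@…
t=29: q0 h= 8  …@@@@@@[@]@@@@@@…
t=30: q0 h= 9  …@@@@@@[@]@@@@@@…
t=31: q0 h=10  …@@@@@@[@]@@@@@@…
t=32: q0 h=11  …@@@@@@[@]@@@@@@…
t=33: q0 h=12  …@@@@@@[@]@@@@@@…
t=34: q0 h=13  …@@@@@@[@]@@@@@@…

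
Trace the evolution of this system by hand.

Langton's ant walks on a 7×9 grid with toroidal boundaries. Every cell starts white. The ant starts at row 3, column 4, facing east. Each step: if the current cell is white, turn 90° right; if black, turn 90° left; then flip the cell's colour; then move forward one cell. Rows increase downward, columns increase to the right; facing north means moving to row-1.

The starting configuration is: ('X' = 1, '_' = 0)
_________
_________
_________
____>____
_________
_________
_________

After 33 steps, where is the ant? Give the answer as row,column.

step 0: _________
_________
_________
____>____
_________
_________
_________
step 1: _________
_________
_________
____X____
____v____
_________
_________
step 2: _________
_________
_________
____X____
___<X____
_________
_________
step 3: _________
_________
_________
___^X____
___XX____
_________
_________
step 4: _________
_________
_________
___X>____
___XX____
_________
_________
step 5: _________
_________
____^____
___X_____
___XX____
_________
_________
step 6: _________
_________
____X>___
___X_____
___XX____
_________
_________
step 7: _________
_________
____XX___
___X_v___
___XX____
_________
_________
step 8: _________
_________
____XX___
___X<X___
___XX____
_________
_________
step 9: _________
_________
____^X___
___XXX___
___XX____
_________
_________
step 10: _________
_________
___<_X___
___XXX___
___XX____
_________
_________
step 11: _________
___^_____
___X_X___
___XXX___
___XX____
_________
_________
step 12: _________
___X>____
___X_X___
___XXX___
___XX____
_________
_________
step 13: _________
___XX____
___XvX___
___XXX___
___XX____
_________
_________
step 14: _________
___XX____
___<XX___
___XXX___
___XX____
_________
_________
step 15: _________
___XX____
____XX___
___vXX___
___XX____
_________
_________
step 16: _________
___XX____
____XX___
____>X___
___XX____
_________
_________
step 17: _________
___XX____
____^X___
_____X___
___XX____
_________
_________
step 18: _________
___XX____
___<_X___
_____X___
___XX____
_________
_________
step 19: _________
___^X____
___X_X___
_____X___
___XX____
_________
_________
step 20: _________
__<_X____
___X_X___
_____X___
___XX____
_________
_________
step 21: __^______
__X_X____
___X_X___
_____X___
___XX____
_________
_________
step 22: __X>_____
__X_X____
___X_X___
_____X___
___XX____
_________
_________
step 23: __XX_____
__XvX____
___X_X___
_____X___
___XX____
_________
_________
step 24: __XX_____
__<XX____
___X_X___
_____X___
___XX____
_________
_________
step 25: __XX_____
___XX____
__vX_X___
_____X___
___XX____
_________
_________
step 26: __XX_____
___XX____
_<XX_X___
_____X___
___XX____
_________
_________
step 27: __XX_____
_^_XX____
_XXX_X___
_____X___
___XX____
_________
_________
step 28: __XX_____
_X>XX____
_XXX_X___
_____X___
___XX____
_________
_________
step 29: __XX_____
_XXXX____
_XvX_X___
_____X___
___XX____
_________
_________
step 30: __XX_____
_XXXX____
_X_>_X___
_____X___
___XX____
_________
_________
step 31: __XX_____
_XX^X____
_X___X___
_____X___
___XX____
_________
_________
step 32: __XX_____
_X<_X____
_X___X___
_____X___
___XX____
_________
_________
step 33: __XX_____
_X__X____
_Xv__X___
_____X___
___XX____
_________
_________

2,2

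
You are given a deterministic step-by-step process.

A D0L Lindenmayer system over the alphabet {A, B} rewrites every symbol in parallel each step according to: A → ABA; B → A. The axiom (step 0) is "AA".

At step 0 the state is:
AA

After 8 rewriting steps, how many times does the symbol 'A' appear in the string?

1970

gen 0: AA
gen 1: ABAABA
gen 2: ABAAABAABAAABA
gen 3: ABAAABAABAABAAABAABAAABAABAABAAABA
gen 4: ABAAABAABAABAAABAABAAABAABAAABAABAABAAABAABAAABAABAABAAABAABAAABAABAAABAABAABAAABA
gen 5: ABAAABAABAABAAABAABAAABAABAAABAABAABAAABAABAAABAABAABAAABA…ABAAABAABAABAAABAABAAABAABAABAAABAABAAABAABAAABAABAABAAABA  (len 198)
gen 6: ABAAABAABAABAAABAABAAABAABAAABAABAABAAABAABAAABAABAABAAABA…ABAAABAABAABAAABAABAAABAABAABAAABAABAAABAABAAABAABAABAAABA  (len 478)
gen 7: ABAAABAABAABAAABAABAAABAABAAABAABAABAAABAABAAABAABAABAAABA…ABAAABAABAABAAABAABAAABAABAABAAABAABAAABAABAAABAABAABAAABA  (len 1154)
gen 8: ABAAABAABAABAAABAABAAABAABAAABAABAABAAABAABAAABAABAABAAABA…ABAAABAABAABAAABAABAAABAABAABAAABAABAAABAABAAABAABAABAAABA  (len 2786)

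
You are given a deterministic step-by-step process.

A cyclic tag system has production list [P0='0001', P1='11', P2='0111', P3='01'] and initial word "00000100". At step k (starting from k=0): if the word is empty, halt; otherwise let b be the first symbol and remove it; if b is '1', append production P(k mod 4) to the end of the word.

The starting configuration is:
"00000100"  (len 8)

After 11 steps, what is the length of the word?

5

k=0  "00000100"  (len 8)
k=1  "0000100"  (len 7)
k=2  "000100"  (len 6)
k=3  "00100"  (len 5)
k=4  "0100"  (len 4)
k=5  "100"  (len 3)
k=6  "0011"  (len 4)
k=7  "011"  (len 3)
k=8  "11"  (len 2)
k=9  "10001"  (len 5)
k=10  "000111"  (len 6)
k=11  "00111"  (len 5)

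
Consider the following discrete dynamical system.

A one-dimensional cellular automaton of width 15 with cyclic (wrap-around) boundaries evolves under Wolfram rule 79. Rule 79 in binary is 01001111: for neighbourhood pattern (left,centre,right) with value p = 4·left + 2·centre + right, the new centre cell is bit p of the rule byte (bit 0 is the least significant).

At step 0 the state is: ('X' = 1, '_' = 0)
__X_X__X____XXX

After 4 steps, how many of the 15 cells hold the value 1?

9

step 0: __X_X__X____XXX
step 1: _XX_X_XX_XXXX_X
step 2: _XX_X_XX_X__X_X
step 3: _XX_X_XX_X_XX_X
step 4: _XX_X_XX_X_XX_X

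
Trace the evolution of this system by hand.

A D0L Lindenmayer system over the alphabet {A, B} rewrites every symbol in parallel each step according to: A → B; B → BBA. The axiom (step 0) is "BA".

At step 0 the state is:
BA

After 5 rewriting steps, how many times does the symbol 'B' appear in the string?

t=0: BA
t=1: BBAB
t=2: BBABBABBBA
t=3: BBABBABBBABBABBBABBABBAB
t=4: BBABBABBBABBABBBABBABBABBBABBABBBABBABBABBBABBABBBABBABBBA
t=5: BBABBABBBABBABBBABBABBABBBABBABBBABBABBABBBABBABBBABBABBBA…BBABBABBBABBABBBABBABBABBBABBABBBABBABBABBBABBABBBABBABBAB  (len 140)

99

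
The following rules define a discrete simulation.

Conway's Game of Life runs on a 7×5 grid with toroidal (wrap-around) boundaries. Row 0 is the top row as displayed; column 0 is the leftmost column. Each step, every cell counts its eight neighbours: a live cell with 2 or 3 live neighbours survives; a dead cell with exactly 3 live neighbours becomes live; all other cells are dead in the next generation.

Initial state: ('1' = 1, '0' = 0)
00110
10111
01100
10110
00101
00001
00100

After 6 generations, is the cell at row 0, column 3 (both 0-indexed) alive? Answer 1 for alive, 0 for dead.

0

k=0  00110
10111
01100
10110
00101
00001
00100
k=1  00000
10001
00000
10001
11101
00000
00100
k=2  00000
00000
00000
00011
01011
10110
00000
k=3  00000
00000
00000
10111
01000
11110
00000
k=4  00000
00000
00011
11111
00000
11100
01100
k=5  00000
00000
01000
11100
00000
10100
10100
k=6  00000
00000
11100
11100
10100
00000
00000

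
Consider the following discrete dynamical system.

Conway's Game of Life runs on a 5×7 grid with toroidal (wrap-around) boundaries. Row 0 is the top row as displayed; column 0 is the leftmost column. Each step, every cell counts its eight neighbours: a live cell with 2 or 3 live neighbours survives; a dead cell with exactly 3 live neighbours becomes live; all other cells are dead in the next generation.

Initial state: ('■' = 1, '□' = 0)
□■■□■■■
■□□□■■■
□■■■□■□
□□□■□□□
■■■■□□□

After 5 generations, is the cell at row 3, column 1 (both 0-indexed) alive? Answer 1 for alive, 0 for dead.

k=0  □■■□■■■
■□□□■■■
□■■■□■□
□□□■□□□
■■■■□□□
k=1  □□□□□□□
□□□□□□□
■■■■□■□
■□□□□□□
■□□□□■■
k=2  □□□□□□■
□■■□□□□
■■■□□□■
□□■□■■□
■□□□□□■
k=3  □■□□□□■
□□■□□□■
■□□□□■■
□□■■□■□
■□□□□□■
k=4  □■□□□■■
□■□□□□□
■■■■■■□
□■□□■■□
■■■□□■■
k=5  □□□□□■□
□□□■□□□
■□□■□■■
□□□□□□□
□□■□□□□

0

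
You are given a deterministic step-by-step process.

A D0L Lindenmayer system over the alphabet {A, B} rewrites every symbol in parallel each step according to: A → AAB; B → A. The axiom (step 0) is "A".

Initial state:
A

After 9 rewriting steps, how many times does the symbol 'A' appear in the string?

0) A
1) AAB
2) AABAABA
3) AABAABAAABAABAAAB
4) AABAABAAABAABAAABAABAABAAABAABAAABAABAABA
5) AABAABAAABAABAAABAABAABAAABAABAAABAABAABAAABAABAAABAABAAABAABAABAAABAABAAABAABAABAAABAABAAABAABAAAB
6) AABAABAAABAABAAABAABAABAAABAABAAABAABAABAAABAABAAABAABAAAB…AABAABAAABAABAAABAABAABAAABAABAAABAABAABAAABAABAAABAABAABA  (len 239)
7) AABAABAAABAABAAABAABAABAAABAABAAABAABAABAAABAABAAABAABAAAB…AABAABAAABAABAAABAABAABAAABAABAAABAABAABAAABAABAAABAABAAAB  (len 577)
8) AABAABAAABAABAAABAABAABAAABAABAAABAABAABAAABAABAAABAABAAAB…AABAABAAABAABAAABAABAABAAABAABAAABAABAABAAABAABAAABAABAABA  (len 1393)
9) AABAABAAABAABAAABAABAABAAABAABAAABAABAABAAABAABAAABAABAAAB…AABAABAAABAABAAABAABAABAAABAABAAABAABAABAAABAABAAABAABAAAB  (len 3363)

2378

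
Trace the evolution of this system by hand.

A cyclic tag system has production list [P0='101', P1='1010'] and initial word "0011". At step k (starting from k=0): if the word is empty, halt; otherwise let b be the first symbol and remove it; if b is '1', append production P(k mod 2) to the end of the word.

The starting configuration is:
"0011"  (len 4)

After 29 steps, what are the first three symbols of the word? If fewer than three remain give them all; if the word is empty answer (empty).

step 0: "0011"  (len 4)
step 1: "011"  (len 3)
step 2: "11"  (len 2)
step 3: "1101"  (len 4)
step 4: "1011010"  (len 7)
step 5: "011010101"  (len 9)
step 6: "11010101"  (len 8)
step 7: "1010101101"  (len 10)
step 8: "0101011011010"  (len 13)
step 9: "101011011010"  (len 12)
step 10: "010110110101010"  (len 15)
step 11: "10110110101010"  (len 14)
step 12: "01101101010101010"  (len 17)
step 13: "1101101010101010"  (len 16)
step 14: "1011010101010101010"  (len 19)
step 15: "011010101010101010101"  (len 21)
step 16: "11010101010101010101"  (len 20)
step 17: "1010101010101010101101"  (len 22)
step 18: "0101010101010101011011010"  (len 25)
step 19: "101010101010101011011010"  (len 24)
step 20: "010101010101010110110101010"  (len 27)
step 21: "10101010101010110110101010"  (len 26)
step 22: "01010101010101101101010101010"  (len 29)
step 23: "1010101010101101101010101010"  (len 28)
step 24: "0101010101011011010101010101010"  (len 31)
step 25: "101010101011011010101010101010"  (len 30)
step 26: "010101010110110101010101010101010"  (len 33)
step 27: "10101010110110101010101010101010"  (len 32)
step 28: "01010101101101010101010101010101010"  (len 35)
step 29: "1010101101101010101010101010101010"  (len 34)

101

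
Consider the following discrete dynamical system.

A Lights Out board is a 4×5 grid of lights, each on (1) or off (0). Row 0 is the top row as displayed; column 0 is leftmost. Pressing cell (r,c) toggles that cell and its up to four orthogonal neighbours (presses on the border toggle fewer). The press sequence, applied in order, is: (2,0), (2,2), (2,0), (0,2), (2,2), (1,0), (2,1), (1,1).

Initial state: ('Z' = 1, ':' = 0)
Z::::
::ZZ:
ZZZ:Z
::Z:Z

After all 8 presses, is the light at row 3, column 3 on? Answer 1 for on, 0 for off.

0

gen 0: Z::::
::ZZ:
ZZZ:Z
::Z:Z
gen 1: Z::::
Z:ZZ:
::Z:Z
Z:Z:Z
gen 2: Z::::
Z::Z:
:Z:ZZ
Z:::Z
gen 3: Z::::
:::Z:
Z::ZZ
::::Z
gen 4: ZZZZ:
::ZZ:
Z::ZZ
::::Z
gen 5: ZZZZ:
:::Z:
ZZZ:Z
::Z:Z
gen 6: :ZZZ:
ZZ:Z:
:ZZ:Z
::Z:Z
gen 7: :ZZZ:
Z::Z:
Z:::Z
:ZZ:Z
gen 8: ::ZZ:
:ZZZ:
ZZ::Z
:ZZ:Z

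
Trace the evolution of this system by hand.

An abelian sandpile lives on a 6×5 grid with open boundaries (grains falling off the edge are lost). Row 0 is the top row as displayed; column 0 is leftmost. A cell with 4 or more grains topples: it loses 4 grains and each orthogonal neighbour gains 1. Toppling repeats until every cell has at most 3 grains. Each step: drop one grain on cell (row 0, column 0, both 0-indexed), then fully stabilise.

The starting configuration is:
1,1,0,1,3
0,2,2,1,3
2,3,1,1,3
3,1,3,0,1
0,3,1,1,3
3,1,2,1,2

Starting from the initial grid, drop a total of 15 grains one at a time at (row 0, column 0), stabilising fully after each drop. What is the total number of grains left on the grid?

52

step 0: 1,1,0,1,3
0,2,2,1,3
2,3,1,1,3
3,1,3,0,1
0,3,1,1,3
3,1,2,1,2
step 1: 2,1,0,1,3
0,2,2,1,3
2,3,1,1,3
3,1,3,0,1
0,3,1,1,3
3,1,2,1,2
step 2: 3,1,0,1,3
0,2,2,1,3
2,3,1,1,3
3,1,3,0,1
0,3,1,1,3
3,1,2,1,2
step 3: 0,2,0,1,3
1,2,2,1,3
2,3,1,1,3
3,1,3,0,1
0,3,1,1,3
3,1,2,1,2
step 4: 1,2,0,1,3
1,2,2,1,3
2,3,1,1,3
3,1,3,0,1
0,3,1,1,3
3,1,2,1,2
step 5: 2,2,0,1,3
1,2,2,1,3
2,3,1,1,3
3,1,3,0,1
0,3,1,1,3
3,1,2,1,2
step 6: 3,2,0,1,3
1,2,2,1,3
2,3,1,1,3
3,1,3,0,1
0,3,1,1,3
3,1,2,1,2
step 7: 0,3,0,1,3
2,2,2,1,3
2,3,1,1,3
3,1,3,0,1
0,3,1,1,3
3,1,2,1,2
step 8: 1,3,0,1,3
2,2,2,1,3
2,3,1,1,3
3,1,3,0,1
0,3,1,1,3
3,1,2,1,2
step 9: 2,3,0,1,3
2,2,2,1,3
2,3,1,1,3
3,1,3,0,1
0,3,1,1,3
3,1,2,1,2
step 10: 3,3,0,1,3
2,2,2,1,3
2,3,1,1,3
3,1,3,0,1
0,3,1,1,3
3,1,2,1,2
step 11: 1,0,1,1,3
3,3,2,1,3
2,3,1,1,3
3,1,3,0,1
0,3,1,1,3
3,1,2,1,2
step 12: 2,0,1,1,3
3,3,2,1,3
2,3,1,1,3
3,1,3,0,1
0,3,1,1,3
3,1,2,1,2
step 13: 3,0,1,1,3
3,3,2,1,3
2,3,1,1,3
3,1,3,0,1
0,3,1,1,3
3,1,2,1,2
step 14: 1,2,1,1,3
2,1,3,1,3
1,1,2,1,3
0,3,3,0,1
1,3,1,1,3
3,1,2,1,2
step 15: 2,2,1,1,3
2,1,3,1,3
1,1,2,1,3
0,3,3,0,1
1,3,1,1,3
3,1,2,1,2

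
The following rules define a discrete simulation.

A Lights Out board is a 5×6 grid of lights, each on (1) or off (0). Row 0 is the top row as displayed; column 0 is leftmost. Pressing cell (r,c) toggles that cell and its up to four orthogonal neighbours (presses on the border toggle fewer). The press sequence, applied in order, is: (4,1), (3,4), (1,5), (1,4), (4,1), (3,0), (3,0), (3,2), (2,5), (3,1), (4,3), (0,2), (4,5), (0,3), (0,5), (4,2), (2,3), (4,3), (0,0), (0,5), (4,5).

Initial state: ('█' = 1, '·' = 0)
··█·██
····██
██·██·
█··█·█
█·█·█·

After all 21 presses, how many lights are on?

15

step 0: ··█·██
····██
██·██·
█··█·█
█·█·█·
step 1: ··█·██
····██
██·██·
██·█·█
·█··█·
step 2: ··█·██
····██
██·█··
██··█·
·█····
step 3: ··█·█·
······
██·█·█
██··█·
·█····
step 4: ··█···
···███
██·███
██··█·
·█····
step 5: ··█···
···███
██·███
█···█·
█·█···
step 6: ··█···
···███
·█·███
·█··█·
··█···
step 7: ··█···
···███
██·███
█···█·
█·█···
step 8: ··█···
···███
██████
█████·
█·····
step 9: ··█···
···██·
████··
██████
█·····
step 10: ··█···
···██·
█·██··
···███
██····
step 11: ··█···
···██·
█·██··
····██
█████·
step 12: ·█·█··
··███·
█·██··
····██
█████·
step 13: ·█·█··
··███·
█·██··
····█·
████·█
step 14: ·██·█·
··█·█·
█·██··
····█·
████·█
step 15: ·██··█
··█·██
█·██··
····█·
████·█
step 16: ·██··█
··█·██
█·██··
··█·█·
█····█
step 17: ·██··█
··████
█···█·
··███·
█····█
step 18: ·██··█
··████
█···█·
··█·█·
█·████
step 19: █·█··█
█·████
█···█·
··█·█·
█·████
step 20: █·█·█·
█·███·
█···█·
··█·█·
█·████
step 21: █·█·█·
█·███·
█···█·
··█·██
█·██··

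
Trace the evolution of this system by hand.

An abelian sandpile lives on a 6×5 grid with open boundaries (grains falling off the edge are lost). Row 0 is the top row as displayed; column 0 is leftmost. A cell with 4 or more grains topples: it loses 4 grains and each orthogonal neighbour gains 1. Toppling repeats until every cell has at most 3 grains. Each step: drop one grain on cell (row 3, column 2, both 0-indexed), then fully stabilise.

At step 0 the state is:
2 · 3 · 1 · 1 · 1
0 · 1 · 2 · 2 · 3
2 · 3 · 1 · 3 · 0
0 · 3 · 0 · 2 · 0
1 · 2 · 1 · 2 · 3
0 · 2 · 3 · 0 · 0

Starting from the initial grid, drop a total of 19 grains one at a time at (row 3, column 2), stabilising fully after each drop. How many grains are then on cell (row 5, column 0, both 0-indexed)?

1

step 0: 2 · 3 · 1 · 1 · 1
0 · 1 · 2 · 2 · 3
2 · 3 · 1 · 3 · 0
0 · 3 · 0 · 2 · 0
1 · 2 · 1 · 2 · 3
0 · 2 · 3 · 0 · 0
step 1: 2 · 3 · 1 · 1 · 1
0 · 1 · 2 · 2 · 3
2 · 3 · 1 · 3 · 0
0 · 3 · 1 · 2 · 0
1 · 2 · 1 · 2 · 3
0 · 2 · 3 · 0 · 0
step 2: 2 · 3 · 1 · 1 · 1
0 · 1 · 2 · 2 · 3
2 · 3 · 1 · 3 · 0
0 · 3 · 2 · 2 · 0
1 · 2 · 1 · 2 · 3
0 · 2 · 3 · 0 · 0
step 3: 2 · 3 · 1 · 1 · 1
0 · 1 · 2 · 2 · 3
2 · 3 · 1 · 3 · 0
0 · 3 · 3 · 2 · 0
1 · 2 · 1 · 2 · 3
0 · 2 · 3 · 0 · 0
step 4: 2 · 3 · 1 · 1 · 1
0 · 2 · 2 · 2 · 3
3 · 0 · 3 · 3 · 0
1 · 1 · 1 · 3 · 0
1 · 3 · 2 · 2 · 3
0 · 2 · 3 · 0 · 0
step 5: 2 · 3 · 1 · 1 · 1
0 · 2 · 2 · 2 · 3
3 · 0 · 3 · 3 · 0
1 · 1 · 2 · 3 · 0
1 · 3 · 2 · 2 · 3
0 · 2 · 3 · 0 · 0
step 6: 2 · 3 · 1 · 1 · 1
0 · 2 · 2 · 2 · 3
3 · 0 · 3 · 3 · 0
1 · 1 · 3 · 3 · 0
1 · 3 · 2 · 2 · 3
0 · 2 · 3 · 0 · 0
step 7: 2 · 3 · 1 · 1 · 1
0 · 2 · 3 · 3 · 3
3 · 1 · 1 · 1 · 1
1 · 2 · 2 · 1 · 1
1 · 3 · 3 · 3 · 3
0 · 2 · 3 · 0 · 0
step 8: 2 · 3 · 1 · 1 · 1
0 · 2 · 3 · 3 · 3
3 · 1 · 1 · 1 · 1
1 · 2 · 3 · 1 · 1
1 · 3 · 3 · 3 · 3
0 · 2 · 3 · 0 · 0
step 9: 2 · 3 · 1 · 1 · 1
0 · 2 · 3 · 3 · 3
3 · 2 · 2 · 1 · 1
2 · 0 · 2 · 3 · 2
2 · 2 · 3 · 1 · 0
1 · 0 · 1 · 2 · 1
step 10: 2 · 3 · 1 · 1 · 1
0 · 2 · 3 · 3 · 3
3 · 2 · 2 · 1 · 1
2 · 0 · 3 · 3 · 2
2 · 2 · 3 · 1 · 0
1 · 0 · 1 · 2 · 1
step 11: 2 · 3 · 1 · 1 · 1
0 · 2 · 3 · 3 · 3
3 · 2 · 3 · 2 · 1
2 · 1 · 2 · 0 · 3
2 · 3 · 0 · 3 · 0
1 · 0 · 2 · 2 · 1
step 12: 2 · 3 · 1 · 1 · 1
0 · 2 · 3 · 3 · 3
3 · 2 · 3 · 2 · 1
2 · 1 · 3 · 0 · 3
2 · 3 · 0 · 3 · 0
1 · 0 · 2 · 2 · 1
step 13: 2 · 3 · 2 · 2 · 2
0 · 3 · 1 · 2 · 0
3 · 3 · 2 · 0 · 3
2 · 2 · 1 · 2 · 3
2 · 3 · 1 · 3 · 0
1 · 0 · 2 · 2 · 1
step 14: 2 · 3 · 2 · 2 · 2
0 · 3 · 1 · 2 · 0
3 · 3 · 2 · 0 · 3
2 · 2 · 2 · 2 · 3
2 · 3 · 1 · 3 · 0
1 · 0 · 2 · 2 · 1
step 15: 2 · 3 · 2 · 2 · 2
0 · 3 · 1 · 2 · 0
3 · 3 · 2 · 0 · 3
2 · 2 · 3 · 2 · 3
2 · 3 · 1 · 3 · 0
1 · 0 · 2 · 2 · 1
step 16: 2 · 3 · 2 · 2 · 2
0 · 3 · 1 · 2 · 0
3 · 3 · 3 · 0 · 3
2 · 3 · 0 · 3 · 3
2 · 3 · 2 · 3 · 0
1 · 0 · 2 · 2 · 1
step 17: 2 · 3 · 2 · 2 · 2
0 · 3 · 1 · 2 · 0
3 · 3 · 3 · 0 · 3
2 · 3 · 1 · 3 · 3
2 · 3 · 2 · 3 · 0
1 · 0 · 2 · 2 · 1
step 18: 2 · 3 · 2 · 2 · 2
0 · 3 · 1 · 2 · 0
3 · 3 · 3 · 0 · 3
2 · 3 · 2 · 3 · 3
2 · 3 · 2 · 3 · 0
1 · 0 · 2 · 2 · 1
step 19: 2 · 3 · 2 · 2 · 2
0 · 3 · 1 · 2 · 0
3 · 3 · 3 · 0 · 3
2 · 3 · 3 · 3 · 3
2 · 3 · 2 · 3 · 0
1 · 0 · 2 · 2 · 1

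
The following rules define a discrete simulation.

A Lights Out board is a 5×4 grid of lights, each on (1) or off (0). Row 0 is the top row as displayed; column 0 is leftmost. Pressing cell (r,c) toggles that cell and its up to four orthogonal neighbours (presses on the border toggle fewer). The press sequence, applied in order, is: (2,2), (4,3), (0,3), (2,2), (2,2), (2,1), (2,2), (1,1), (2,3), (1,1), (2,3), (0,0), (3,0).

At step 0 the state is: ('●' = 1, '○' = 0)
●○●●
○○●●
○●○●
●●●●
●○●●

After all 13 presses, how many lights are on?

k=0  ●○●●
○○●●
○●○●
●●●●
●○●●
k=1  ●○●●
○○○●
○○●○
●●○●
●○●●
k=2  ●○●●
○○○●
○○●○
●●○○
●○○○
k=3  ●○○○
○○○○
○○●○
●●○○
●○○○
k=4  ●○○○
○○●○
○●○●
●●●○
●○○○
k=5  ●○○○
○○○○
○○●○
●●○○
●○○○
k=6  ●○○○
○●○○
●●○○
●○○○
●○○○
k=7  ●○○○
○●●○
●○●●
●○●○
●○○○
k=8  ●●○○
●○○○
●●●●
●○●○
●○○○
k=9  ●●○○
●○○●
●●○○
●○●●
●○○○
k=10  ●○○○
○●●●
●○○○
●○●●
●○○○
k=11  ●○○○
○●●○
●○●●
●○●○
●○○○
k=12  ○●○○
●●●○
●○●●
●○●○
●○○○
k=13  ○●○○
●●●○
○○●●
○●●○
○○○○

8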